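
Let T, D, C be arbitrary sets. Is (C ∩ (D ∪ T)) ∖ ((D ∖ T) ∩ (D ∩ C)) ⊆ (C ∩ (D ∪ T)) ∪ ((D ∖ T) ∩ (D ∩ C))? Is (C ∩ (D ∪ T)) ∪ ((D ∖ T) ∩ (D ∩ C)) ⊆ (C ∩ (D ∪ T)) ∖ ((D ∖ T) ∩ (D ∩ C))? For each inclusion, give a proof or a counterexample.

(⊆) holds; (⊇) fails.

(⊆) Let x ∈ (C ∩ (D ∪ T)) ∖ ((D ∖ T) ∩ (D ∩ C)). Then either x ∈ T ∩ C and x ∉ D; or x ∈ T ∩ D ∩ C. In each case x ∈ (C ∩ (D ∪ T)) ∪ ((D ∖ T) ∩ (D ∩ C)), so (C ∩ (D ∪ T)) ∖ ((D ∖ T) ∩ (D ∩ C)) ⊆ (C ∩ (D ∪ T)) ∪ ((D ∖ T) ∩ (D ∩ C)).

(⊇) This inclusion fails. Take T = ∅, D = {1}, C = {1}; then 1 ∈ (C ∩ (D ∪ T)) ∪ ((D ∖ T) ∩ (D ∩ C)) but 1 ∉ (C ∩ (D ∪ T)) ∖ ((D ∖ T) ∩ (D ∩ C)).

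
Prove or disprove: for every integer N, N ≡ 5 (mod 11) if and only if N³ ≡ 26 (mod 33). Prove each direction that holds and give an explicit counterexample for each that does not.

[⇐] The residues r modulo 33 with r³ ≡ 26 (mod 33) are exactly {5}, and each is ≡ 5 (mod 11).

[⇒] This fails: take N = 16. Then 16 ≡ 5 (mod 11), but 16³ = 4096 ≡ 4 (mod 33), not 26.

The forward direction fails; the converse holds.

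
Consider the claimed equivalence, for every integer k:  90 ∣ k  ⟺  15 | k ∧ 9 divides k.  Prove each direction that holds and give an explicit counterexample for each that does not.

Converse. This fails: take k = 45. Both 15 ∣ 45 and 9 ∣ 45, yet 45 is not a multiple of 90 (since 45 = 0·90 + 45), so 90 ∤ 45.

Forward direction. If 90 ∣ k, write k = 90q. Since 90 = 6·15, k = 15·(6q), so 15 ∣ k; and since 90 = 10·9, k = 9·(10q), so 9 ∣ k.

The forward direction holds; the converse fails.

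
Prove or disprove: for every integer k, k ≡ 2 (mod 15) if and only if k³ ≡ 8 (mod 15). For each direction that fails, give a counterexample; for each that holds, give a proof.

Equivalent; both directions hold.

Forward direction. Suppose k ≡ 2 (mod 15). Write k = 15j + 2. Then (15j + 2)³ = 3375j³ + 1350j² + 180j + 8 = 15(225j³ + 90j² + 12j) + 8, so k³ ≡ 8 (mod 15).

Converse. Suppose k³ ≡ 8 (mod 15). The only residue r in {0, …, 14} with r³ ≡ 8 (mod 15) is r = 2, so k ≡ 2 (mod 15).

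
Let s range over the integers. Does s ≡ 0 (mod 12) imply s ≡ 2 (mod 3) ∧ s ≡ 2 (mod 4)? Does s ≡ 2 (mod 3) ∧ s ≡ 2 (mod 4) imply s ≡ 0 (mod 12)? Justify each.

(⇒) This fails: s = 0 gives 0 ≡ 0 (mod 12) but 0 ≡ 0 (mod 3), so the conjunction on the right does not hold.

(⇐) This fails: s = 2 satisfies both congruences on the right (2 ≡ 2 mod 3 and 2 ≡ 2 mod 4) yet 2 ≡ 2 (mod 12), not 0.

Both directions fail.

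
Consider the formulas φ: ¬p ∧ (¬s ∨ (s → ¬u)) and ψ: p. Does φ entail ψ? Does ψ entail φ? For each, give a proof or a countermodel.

Both directions fail.

[⇒] This fails. Under s = F, p = F, u = F, the left side is true but the right side is false.

[⇐] This fails. Under s = F, p = T, u = F, the left side is false but the right side is true.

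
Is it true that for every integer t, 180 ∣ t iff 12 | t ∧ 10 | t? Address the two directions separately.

Only the forward implication holds.

Forward direction. If 180 ∣ t, write t = 180q. Since 180 = 15·12, t = 12·(15q), so 12 ∣ t; and since 180 = 18·10, t = 10·(18q), so 10 ∣ t.

Converse. This fails: take t = 60. Both 12 ∣ 60 and 10 ∣ 60, yet 60 is not a multiple of 180 (since 60 = 0·180 + 60), so 180 ∤ 60.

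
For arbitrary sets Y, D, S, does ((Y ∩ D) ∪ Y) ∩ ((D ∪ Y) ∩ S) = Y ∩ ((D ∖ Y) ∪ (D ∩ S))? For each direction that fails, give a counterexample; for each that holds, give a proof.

Only the reverse inclusion holds.

(⟹) This inclusion fails. Take Y = {1}, D = ∅, S = {1}; then 1 ∈ ((Y ∩ D) ∪ Y) ∩ ((D ∪ Y) ∩ S) but 1 ∉ Y ∩ ((D ∖ Y) ∪ (D ∩ S)).

(⟸) Let x ∈ Y ∩ ((D ∖ Y) ∪ (D ∩ S)). Then x ∈ Y ∩ D ∩ S, from which x ∈ ((Y ∩ D) ∪ Y) ∩ ((D ∪ Y) ∩ S).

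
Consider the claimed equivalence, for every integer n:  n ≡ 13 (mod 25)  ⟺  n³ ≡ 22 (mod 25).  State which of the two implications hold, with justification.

[⇒] Suppose n ≡ 13 (mod 25). Write n = 25j + 13. Then (25j + 13)³ = 15625j³ + 24375j² + 12675j + 2197 = 25(625j³ + 975j² + 507j + 87) + 22, so n³ ≡ 22 (mod 25).

[⇐] Conversely, suppose n³ ≡ 22 (mod 25). The only residue r in {0, …, 24} with r³ ≡ 22 (mod 25) is r = 13, so n ≡ 13 (mod 25).

The biconditional holds.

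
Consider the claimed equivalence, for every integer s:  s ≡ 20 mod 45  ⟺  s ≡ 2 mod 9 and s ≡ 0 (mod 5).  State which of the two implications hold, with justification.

Forward direction. Suppose s ≡ 20 (mod 45); write s = 45j + 20. Since 9 ∣ 45, reducing mod 9 gives s ≡ 20 ≡ 2 (mod 9); since 5 ∣ 45, reducing mod 5 gives s ≡ 20 ≡ 0 (mod 5).

Converse. If s ≡ 2 (mod 9) and s ≡ 0 (mod 5), then by the Chinese remainder theorem s ≡ 20 (mod 45). This is exactly s ≡ 20 (mod 45).

Both implications hold.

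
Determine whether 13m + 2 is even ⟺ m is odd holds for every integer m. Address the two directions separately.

(⟹) This fails: m = 4 gives 13m + 2 = 54, which is even, but 4 is even, not odd.

(⟸) This also fails: m = 7 is odd, but 13m + 2 = 93 is odd, not even.

Neither implication holds.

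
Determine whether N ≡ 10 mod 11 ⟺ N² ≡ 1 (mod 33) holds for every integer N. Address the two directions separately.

(⇒) fails and (⇐) fails.

Forward direction. This fails: take N = 21. Then 21 ≡ 10 (mod 11), but 21² = 441 ≡ 12 (mod 33), not 1.

Converse. This fails: take N = 1. Then 1² = 1 ≡ 1 (mod 33), yet 1 ≡ 1 (mod 11), not 10.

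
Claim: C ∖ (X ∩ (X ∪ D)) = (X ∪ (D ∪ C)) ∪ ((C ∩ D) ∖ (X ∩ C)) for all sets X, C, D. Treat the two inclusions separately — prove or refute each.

Forward inclusion. Let x ∈ C ∖ (X ∩ (X ∪ D)). Then either x ∈ C and x ∉ X, D; or x ∈ C ∩ D and x ∉ X. In each case x ∈ (X ∪ (D ∪ C)) ∪ ((C ∩ D) ∖ (X ∩ C)), so C ∖ (X ∩ (X ∪ D)) ⊆ (X ∪ (D ∪ C)) ∪ ((C ∩ D) ∖ (X ∩ C)).

Reverse inclusion. This inclusion fails. Take X = {1}, C = ∅, D = ∅; then 1 ∈ (X ∪ (D ∪ C)) ∪ ((C ∩ D) ∖ (X ∩ C)) but 1 ∉ C ∖ (X ∩ (X ∪ D)).

(⊆) holds; (⊇) fails.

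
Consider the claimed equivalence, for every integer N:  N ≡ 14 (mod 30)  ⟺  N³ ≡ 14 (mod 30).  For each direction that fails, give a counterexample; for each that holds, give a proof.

Equivalent; both directions hold.

(→) Suppose N ≡ 14 (mod 30). Write N = 30j + 14. Then (30j + 14)³ = 27000j³ + 37800j² + 17640j + 2744 = 30(900j³ + 1260j² + 588j + 91) + 14, so N³ ≡ 14 (mod 30).

(←) Conversely, suppose N³ ≡ 14 (mod 30). The only residue r in {0, …, 29} with r³ ≡ 14 (mod 30) is r = 14, so N ≡ 14 (mod 30).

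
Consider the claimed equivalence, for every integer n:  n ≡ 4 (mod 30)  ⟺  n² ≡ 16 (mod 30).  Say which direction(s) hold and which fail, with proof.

(→) Suppose n ≡ 4 (mod 30). Write n = 30j + 4. Then (30j + 4)² = 900j² + 240j + 16 = 30(30j² + 8j) + 16, so n² ≡ 16 (mod 30).

(←) This fails: take n = 14. Then 14² = 196 ≡ 16 (mod 30), yet 14 ≡ 14 (mod 30), not 4.

Only the forward direction holds.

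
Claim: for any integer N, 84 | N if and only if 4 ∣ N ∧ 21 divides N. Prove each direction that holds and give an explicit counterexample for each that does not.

(⇒) If 84 ∣ N, write N = 84q. Since 84 = 21·4, N = 4·(21q), so 4 ∣ N; and since 84 = 4·21, N = 21·(4q), so 21 ∣ N.

(⇐) Suppose 4 ∣ N and 21 ∣ N. Any common multiple of 4 and 21 is a multiple of their lcm; here gcd(4, 21) = 1, so lcm(4, 21) = 4·21 = 84, so 84 ∣ N.

Equivalent; both directions hold.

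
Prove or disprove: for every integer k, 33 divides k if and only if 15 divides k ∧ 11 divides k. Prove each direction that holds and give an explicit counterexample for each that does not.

Not equivalent: only (⇐) holds.

(⇐) Suppose 15 ∣ k and 11 ∣ k. Any common multiple of 15 and 11 is a multiple of their lcm; here gcd(15, 11) = 1, so lcm(15, 11) = 15·11 = 165, so 165 ∣ k. Since 33 ∣ 165, it follows that 33 ∣ k.

(⇒) This fails: take k = 33. Certainly 33 ∣ 33, but 15 ∤ 33.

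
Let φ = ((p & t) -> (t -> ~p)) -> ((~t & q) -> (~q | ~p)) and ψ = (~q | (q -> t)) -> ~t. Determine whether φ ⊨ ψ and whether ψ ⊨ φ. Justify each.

Neither implication holds.

[⇒] This fails. Under q = F, t = T, p = F, the left side is true but the right side is false.

[⇐] This fails. Under q = T, t = F, p = T, the left side is false but the right side is true.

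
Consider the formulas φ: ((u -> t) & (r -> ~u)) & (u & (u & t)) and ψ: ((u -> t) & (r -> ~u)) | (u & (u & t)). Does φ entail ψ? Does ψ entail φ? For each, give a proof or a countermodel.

(⇒) Assume the antecedent. If r is true, the antecedent cannot hold. If r is false, the antecedent forces (r = F, t = T, u = T), and the consequent holds there. Either way the consequent holds.

(⇐) This fails. Under r = F, t = F, u = F, the left side is false but the right side is true.

Not equivalent: only (⇒) holds.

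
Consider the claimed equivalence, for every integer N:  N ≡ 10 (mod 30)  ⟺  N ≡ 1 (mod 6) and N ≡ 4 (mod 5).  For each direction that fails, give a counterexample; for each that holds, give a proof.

[⇒] This fails: N = 10 gives 10 ≡ 10 (mod 30) but 10 ≡ 4 (mod 6), so the conjunction on the right does not hold.

[⇐] This fails: N = 19 satisfies both congruences on the right (19 ≡ 1 mod 6 and 19 ≡ 4 mod 5) yet 19 ≡ 19 (mod 30), not 10.

Neither implication holds.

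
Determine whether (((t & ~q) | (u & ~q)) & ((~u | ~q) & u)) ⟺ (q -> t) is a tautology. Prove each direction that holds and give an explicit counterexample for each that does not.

Only the forward direction holds.

(⇒) Assume the antecedent. If t is true, q -> t reduces to true regardless of the other variables. If t is false, the antecedent forces (t = F, q = F, u = T), and q -> t holds there. Either way q -> t holds.

(⇐) This fails. Under t = F, q = F, u = F, the left side is false but the right side is true.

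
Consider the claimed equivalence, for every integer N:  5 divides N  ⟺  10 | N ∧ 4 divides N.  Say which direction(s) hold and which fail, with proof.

(⇒) fails; (⇐) holds.

Forward direction. This fails: take N = 5. Certainly 5 ∣ 5, but 10 ∤ 5.

Converse. Suppose 10 ∣ N and 4 ∣ N. Any common multiple of 10 and 4 is a multiple of their lcm; here lcm(10, 4) = 10·4/gcd(10, 4) = 40/2 = 20, so 20 ∣ N. Since 5 ∣ 20, it follows that 5 ∣ N.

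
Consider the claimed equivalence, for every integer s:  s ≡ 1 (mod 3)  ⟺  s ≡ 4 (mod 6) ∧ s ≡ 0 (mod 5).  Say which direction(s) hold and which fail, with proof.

(⇐) If s ≡ 4 (mod 6) and s ≡ 0 (mod 5), then by the Chinese remainder theorem s ≡ 10 (mod 30). Since 10 ≡ 1 (mod 3) and 3 ∣ 30, we get s ≡ 1 (mod 3).

(⇒) This fails: s = 1 gives 1 ≡ 1 (mod 3) but 1 ≡ 1 (mod 6), so the conjunction on the right does not hold.

(⇒) fails; (⇐) holds.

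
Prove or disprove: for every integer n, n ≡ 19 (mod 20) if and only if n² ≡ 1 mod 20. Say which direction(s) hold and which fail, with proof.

[⇒] Suppose n ≡ 19 (mod 20). Write n = 20j + 19. Then (20j + 19)² = 400j² + 760j + 361 = 20(20j² + 38j + 18) + 1, so n² ≡ 1 (mod 20).

[⇐] This fails: take n = 1. Then 1² = 1 ≡ 1 (mod 20), yet 1 ≡ 1 (mod 20), not 19.

The forward direction holds; the converse fails.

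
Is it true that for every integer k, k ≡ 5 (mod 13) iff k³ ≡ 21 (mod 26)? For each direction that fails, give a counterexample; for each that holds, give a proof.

[⇒] This fails: take k = 18. Then 18 ≡ 5 (mod 13), but 18³ = 5832 ≡ 8 (mod 26), not 21.

[⇐] This fails: take k = 15. Then 15³ = 3375 ≡ 21 (mod 26), yet 15 ≡ 2 (mod 13), not 5.

Neither implication holds.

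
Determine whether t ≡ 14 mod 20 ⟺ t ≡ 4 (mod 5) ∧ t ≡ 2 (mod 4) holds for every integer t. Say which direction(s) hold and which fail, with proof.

The biconditional holds.

[⇒] Suppose t ≡ 14 (mod 20); write t = 20j + 14. Since 5 ∣ 20, reducing mod 5 gives t ≡ 14 ≡ 4 (mod 5); since 4 ∣ 20, reducing mod 4 gives t ≡ 14 ≡ 2 (mod 4).

[⇐] Conversely, if t ≡ 4 (mod 5) and t ≡ 2 (mod 4), then by the Chinese remainder theorem t ≡ 14 (mod 20). This is exactly t ≡ 14 (mod 20).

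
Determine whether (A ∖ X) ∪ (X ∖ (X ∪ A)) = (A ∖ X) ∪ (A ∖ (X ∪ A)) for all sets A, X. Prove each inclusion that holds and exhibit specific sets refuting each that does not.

Both inclusions hold; the sets are equal.

(⟹) Let x ∈ (A ∖ X) ∪ (X ∖ (X ∪ A)). Then x ∈ A and x ∉ X, from which x ∈ (A ∖ X) ∪ (A ∖ (X ∪ A)).

(⟸) Let x ∈ (A ∖ X) ∪ (A ∖ (X ∪ A)). Then x ∈ A and x ∉ X, from which x ∈ (A ∖ X) ∪ (X ∖ (X ∪ A)).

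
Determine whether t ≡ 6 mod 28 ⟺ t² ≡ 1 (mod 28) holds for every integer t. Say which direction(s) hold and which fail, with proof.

(⇒) fails and (⇐) fails.

(⇒) This fails: take t = 6. Then 6 ≡ 6 (mod 28), but 6² = 36 ≡ 8 (mod 28), not 1.

(⇐) This fails: take t = 1. Then 1² = 1 ≡ 1 (mod 28), yet 1 ≡ 1 (mod 28), not 6.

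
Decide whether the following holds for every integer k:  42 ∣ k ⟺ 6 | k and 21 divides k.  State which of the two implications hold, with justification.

[⇒] If 42 ∣ k, write k = 42q. Since 42 = 7·6, k = 6·(7q), so 6 ∣ k; and since 42 = 2·21, k = 21·(2q), so 21 ∣ k.

[⇐] Suppose 6 ∣ k and 21 ∣ k. Any common multiple of 6 and 21 is a multiple of their lcm; here lcm(6, 21) = 6·21/gcd(6, 21) = 126/3 = 42, so 42 ∣ k.

The biconditional holds.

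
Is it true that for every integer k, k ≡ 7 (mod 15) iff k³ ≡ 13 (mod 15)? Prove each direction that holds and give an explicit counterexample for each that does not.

Forward direction. Suppose k ≡ 7 (mod 15). Write k = 15j + 7. Then (15j + 7)³ = 3375j³ + 4725j² + 2205j + 343 = 15(225j³ + 315j² + 147j + 22) + 13, so k³ ≡ 13 (mod 15).

Converse. Suppose k³ ≡ 13 (mod 15). The only residue r in {0, …, 14} with r³ ≡ 13 (mod 15) is r = 7, so k ≡ 7 (mod 15).

Both implications hold.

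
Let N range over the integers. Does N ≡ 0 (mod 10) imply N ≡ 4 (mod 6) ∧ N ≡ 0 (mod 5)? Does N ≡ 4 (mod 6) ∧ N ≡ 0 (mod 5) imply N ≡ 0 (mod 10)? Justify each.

(⟸) If N ≡ 4 (mod 6) and N ≡ 0 (mod 5), then by the Chinese remainder theorem N ≡ 10 (mod 30). Since 10 ≡ 0 (mod 10) and 10 ∣ 30, we get N ≡ 0 (mod 10).

(⟹) This fails: N = 0 gives 0 ≡ 0 (mod 10) but 0 ≡ 0 (mod 6), so the conjunction on the right does not hold.

Not equivalent: only (⇐) holds.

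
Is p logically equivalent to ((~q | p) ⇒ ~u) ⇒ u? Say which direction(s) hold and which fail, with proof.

(→) This fails. Under q = F, p = T, u = F, the left side is true but the right side is false.

(←) This fails. Under q = F, p = F, u = T, the left side is false but the right side is true.

Both directions fail.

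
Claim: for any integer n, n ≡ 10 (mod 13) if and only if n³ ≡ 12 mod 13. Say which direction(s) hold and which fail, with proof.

Only the forward direction holds.

(⇒) Suppose n ≡ 10 (mod 13). Write n = 13j + 10. Then (13j + 10)³ = 2197j³ + 5070j² + 3900j + 1000 = 13(169j³ + 390j² + 300j + 76) + 12, so n³ ≡ 12 (mod 13).

(⇐) This fails: take n = 4. Then 4³ = 64 ≡ 12 (mod 13), yet 4 ≡ 4 (mod 13), not 10.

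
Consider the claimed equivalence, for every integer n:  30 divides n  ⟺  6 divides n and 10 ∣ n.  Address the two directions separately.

(⟹) If 30 ∣ n, write n = 30q. Since 30 = 5·6, n = 6·(5q), so 6 ∣ n; and since 30 = 3·10, n = 10·(3q), so 10 ∣ n.

(⟸) Suppose 6 ∣ n and 10 ∣ n. Any common multiple of 6 and 10 is a multiple of their lcm; here lcm(6, 10) = 6·10/gcd(6, 10) = 60/2 = 30, so 30 ∣ n.

Both directions hold.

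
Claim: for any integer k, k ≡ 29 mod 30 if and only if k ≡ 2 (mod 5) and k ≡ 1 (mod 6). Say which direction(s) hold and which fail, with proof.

[⇒] This fails: k = 29 gives 29 ≡ 29 (mod 30) but 29 ≡ 4 (mod 5), so the conjunction on the right does not hold.

[⇐] This fails: k = 7 satisfies both congruences on the right (7 ≡ 2 mod 5 and 7 ≡ 1 mod 6) yet 7 ≡ 7 (mod 30), not 29.

(⇒) fails and (⇐) fails.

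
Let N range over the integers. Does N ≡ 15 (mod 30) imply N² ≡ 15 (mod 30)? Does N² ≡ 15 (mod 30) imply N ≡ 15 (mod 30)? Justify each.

[⇒] Suppose N ≡ 15 (mod 30). Write N = 30j + 15. Then (30j + 15)² = 900j² + 900j + 225 = 30(30j² + 30j + 7) + 15, so N² ≡ 15 (mod 30).

[⇐] Conversely, suppose N² ≡ 15 (mod 30). The only residue r in {0, …, 29} with r² ≡ 15 (mod 30) is r = 15, so N ≡ 15 (mod 30).

Both implications hold.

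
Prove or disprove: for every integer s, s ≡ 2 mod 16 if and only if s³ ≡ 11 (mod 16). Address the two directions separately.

Neither implication holds.

Forward direction. This fails: take s = 2. Then 2 ≡ 2 (mod 16), but 2³ = 8 ≡ 8 (mod 16), not 11.

Converse. This fails: take s = 3. Then 3³ = 27 ≡ 11 (mod 16), yet 3 ≡ 3 (mod 16), not 2.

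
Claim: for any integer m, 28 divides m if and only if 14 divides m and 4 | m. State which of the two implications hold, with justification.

Both implications hold.

[⇒] If 28 ∣ m, write m = 28q. Since 28 = 2·14, m = 14·(2q), so 14 ∣ m; and since 28 = 7·4, m = 4·(7q), so 4 ∣ m.

[⇐] Suppose 14 ∣ m and 4 ∣ m. Any common multiple of 14 and 4 is a multiple of their lcm; here lcm(14, 4) = 14·4/gcd(14, 4) = 56/2 = 28, so 28 ∣ m.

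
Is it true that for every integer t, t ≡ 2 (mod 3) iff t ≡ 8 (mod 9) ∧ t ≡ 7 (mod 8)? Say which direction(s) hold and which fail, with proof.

The forward direction fails; the converse holds.

(⇐) If t ≡ 8 (mod 9) and t ≡ 7 (mod 8), then by the Chinese remainder theorem t ≡ 71 (mod 72). Since 71 ≡ 2 (mod 3) and 3 ∣ 72, we get t ≡ 2 (mod 3).

(⇒) This fails: t = 2 gives 2 ≡ 2 (mod 3) but 2 ≡ 2 (mod 9), so the conjunction on the right does not hold.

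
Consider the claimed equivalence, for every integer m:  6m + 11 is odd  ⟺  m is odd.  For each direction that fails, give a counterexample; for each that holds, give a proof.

(⇒) This fails: take m = 6. Then 6m + 11 = 47, which is odd, yet m = 6 is even, not odd.

(⇐) Suppose m is odd. Since 6 is even, 6m is even for every m, so 6m + 11 has the same parity as 11, which is odd. Hence 6m + 11 is odd.

The forward direction fails; the converse holds.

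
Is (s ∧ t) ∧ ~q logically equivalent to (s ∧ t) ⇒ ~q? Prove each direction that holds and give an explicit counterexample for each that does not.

(⇒) Assume the antecedent. If s is true, the antecedent forces (s = T, q = F, t = T), and (s ∧ t) ⇒ ~q holds there. If s is false, the antecedent cannot hold. Either way (s ∧ t) ⇒ ~q holds.

(⇐) This fails. Under s = F, q = F, t = F, the left side is false but the right side is true.

Only the forward direction holds.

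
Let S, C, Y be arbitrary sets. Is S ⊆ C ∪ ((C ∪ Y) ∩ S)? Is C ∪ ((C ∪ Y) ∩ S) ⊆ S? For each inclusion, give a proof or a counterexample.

(⟹) This inclusion fails. Take S = {1}, C = ∅, Y = ∅; then 1 ∈ S but 1 ∉ C ∪ ((C ∪ Y) ∩ S).

(⟸) This inclusion fails. Take S = ∅, C = {1}, Y = ∅; then 1 ∈ C ∪ ((C ∪ Y) ∩ S) but 1 ∉ S.

Neither inclusion holds.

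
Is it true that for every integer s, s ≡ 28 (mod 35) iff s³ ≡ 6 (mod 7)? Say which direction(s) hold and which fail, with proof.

Both directions fail.

(→) This fails: take s = 28. Then 28 ≡ 28 (mod 35), but 28³ = 21952 ≡ 0 (mod 7), not 6.

(←) This fails: take s = 3. Then 3³ = 27 ≡ 6 (mod 7), yet 3 ≡ 3 (mod 35), not 28.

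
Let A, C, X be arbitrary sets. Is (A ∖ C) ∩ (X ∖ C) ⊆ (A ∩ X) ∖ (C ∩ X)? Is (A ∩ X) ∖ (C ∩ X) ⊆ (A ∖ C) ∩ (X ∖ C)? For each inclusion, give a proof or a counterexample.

Forward inclusion. Let x ∈ (A ∖ C) ∩ (X ∖ C). Then x ∈ A ∩ X and x ∉ C, from which x ∈ (A ∩ X) ∖ (C ∩ X).

Reverse inclusion. Let x ∈ (A ∩ X) ∖ (C ∩ X). Then x ∈ A ∩ X and x ∉ C, from which x ∈ (A ∖ C) ∩ (X ∖ C).

Both inclusions hold.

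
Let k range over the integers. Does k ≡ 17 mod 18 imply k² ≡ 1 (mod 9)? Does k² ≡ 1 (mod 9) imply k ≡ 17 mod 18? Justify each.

Only the forward implication holds.

(⇒) Suppose k ≡ 17 (mod 18). Then k² ≡ 17² = 289 (mod 18), and since 9 ∣ 18, also k² ≡ 1 (mod 9).

(⇐) This fails: take k = 1. Then 1² = 1 ≡ 1 (mod 9), yet 1 ≡ 1 (mod 18), not 17.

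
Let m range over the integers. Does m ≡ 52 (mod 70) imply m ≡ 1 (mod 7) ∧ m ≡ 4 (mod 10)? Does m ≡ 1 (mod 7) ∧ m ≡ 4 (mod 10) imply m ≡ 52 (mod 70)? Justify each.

Both directions fail.

(⟹) This fails: m = 52 gives 52 ≡ 52 (mod 70) but 52 ≡ 3 (mod 7), so the conjunction on the right does not hold.

(⟸) This fails: m = 64 satisfies both congruences on the right (64 ≡ 1 mod 7 and 64 ≡ 4 mod 10) yet 64 ≡ 64 (mod 70), not 52.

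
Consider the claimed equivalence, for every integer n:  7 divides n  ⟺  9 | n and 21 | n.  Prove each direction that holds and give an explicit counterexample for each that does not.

The forward direction fails; the converse holds.

(⟹) This fails: take n = 7. Certainly 7 ∣ 7, but 9 ∤ 7.

(⟸) Suppose 9 ∣ n and 21 ∣ n. Any common multiple of 9 and 21 is a multiple of their lcm; here lcm(9, 21) = 9·21/gcd(9, 21) = 189/3 = 63, so 63 ∣ n. Since 7 ∣ 63, it follows that 7 ∣ n.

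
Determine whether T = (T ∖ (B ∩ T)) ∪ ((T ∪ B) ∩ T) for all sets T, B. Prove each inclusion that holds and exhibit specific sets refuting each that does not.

(⊆) Let x ∈ T. Then either x ∈ T and x ∉ B; or x ∈ T ∩ B. In each case x ∈ (T ∖ (B ∩ T)) ∪ ((T ∪ B) ∩ T), so T ⊆ (T ∖ (B ∩ T)) ∪ ((T ∪ B) ∩ T).

(⊇) Let x ∈ (T ∖ (B ∩ T)) ∪ ((T ∪ B) ∩ T). Then either x ∈ T and x ∉ B; or x ∈ T ∩ B. In each case x ∈ T, so (T ∖ (B ∩ T)) ∪ ((T ∪ B) ∩ T) ⊆ T.

Both inclusions hold.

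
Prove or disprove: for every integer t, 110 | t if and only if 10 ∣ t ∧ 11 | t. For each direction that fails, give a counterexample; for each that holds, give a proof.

Both implications hold.

Forward direction. If 110 ∣ t, write t = 110q. Since 110 = 11·10, t = 10·(11q), so 10 ∣ t; and since 110 = 10·11, t = 11·(10q), so 11 ∣ t.

Converse. Suppose 10 ∣ t and 11 ∣ t. Any common multiple of 10 and 11 is a multiple of their lcm; here gcd(10, 11) = 1, so lcm(10, 11) = 10·11 = 110, so 110 ∣ t.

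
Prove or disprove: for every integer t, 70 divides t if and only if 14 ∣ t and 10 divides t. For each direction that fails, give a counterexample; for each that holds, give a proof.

Equivalent; both directions hold.

(→) If 70 ∣ t, write t = 70q. Since 70 = 5·14, t = 14·(5q), so 14 ∣ t; and since 70 = 7·10, t = 10·(7q), so 10 ∣ t.

(←) Suppose 14 ∣ t and 10 ∣ t. Any common multiple of 14 and 10 is a multiple of their lcm; here lcm(14, 10) = 14·10/gcd(14, 10) = 140/2 = 70, so 70 ∣ t.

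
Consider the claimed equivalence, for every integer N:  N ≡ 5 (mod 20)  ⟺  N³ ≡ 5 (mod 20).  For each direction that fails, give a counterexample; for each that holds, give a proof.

(⟸) Suppose N³ ≡ 5 (mod 20). The only residue r in {0, …, 19} with r³ ≡ 5 (mod 20) is r = 5, so N ≡ 5 (mod 20).

(⟹) Suppose N ≡ 5 (mod 20). Write N = 20j + 5. Then (20j + 5)³ = 8000j³ + 6000j² + 1500j + 125 = 20(400j³ + 300j² + 75j + 6) + 5, so N³ ≡ 5 (mod 20).

Both implications hold.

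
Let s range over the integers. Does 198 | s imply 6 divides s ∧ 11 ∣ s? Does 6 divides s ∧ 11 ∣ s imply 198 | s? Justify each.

Not equivalent: only (⇒) holds.

(⟹) If 198 ∣ s, write s = 198q. Since 198 = 33·6, s = 6·(33q), so 6 ∣ s; and since 198 = 18·11, s = 11·(18q), so 11 ∣ s.

(⟸) This fails: take s = 66. Both 6 ∣ 66 and 11 ∣ 66, yet 66 is not a multiple of 198 (since 66 = 0·198 + 66), so 198 ∤ 66.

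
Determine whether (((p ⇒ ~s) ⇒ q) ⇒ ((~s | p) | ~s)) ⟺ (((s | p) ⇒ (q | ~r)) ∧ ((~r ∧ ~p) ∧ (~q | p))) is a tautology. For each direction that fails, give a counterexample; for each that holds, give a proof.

[⇐] Assume the antecedent. If r is true, the antecedent cannot hold. If r is false, the antecedent forces (r = F, p = F, s = F, q = F) or (r = F, p = F, s = T, q = F), and the consequent holds there. Either way the consequent holds.

[⇒] This fails. Under r = T, p = F, s = F, q = F, the left side is true but the right side is false.

Not equivalent: only (⇐) holds.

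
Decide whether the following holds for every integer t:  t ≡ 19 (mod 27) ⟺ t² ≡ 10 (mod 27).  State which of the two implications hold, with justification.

(⟹) Suppose t ≡ 19 (mod 27). Write t = 27j + 19. Then (27j + 19)² = 729j² + 1026j + 361 = 27(27j² + 38j + 13) + 10, so t² ≡ 10 (mod 27).

(⟸) This fails: take t = 8. Then 8² = 64 ≡ 10 (mod 27), yet 8 ≡ 8 (mod 27), not 19.

(⇒) holds; (⇐) fails.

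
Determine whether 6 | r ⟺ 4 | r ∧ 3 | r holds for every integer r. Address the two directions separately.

Only the reverse direction holds.

(→) This fails: take r = 6. Certainly 6 ∣ 6, but 4 ∤ 6.

(←) Suppose 4 ∣ r and 3 ∣ r. Any common multiple of 4 and 3 is a multiple of their lcm; here gcd(4, 3) = 1, so lcm(4, 3) = 4·3 = 12, so 12 ∣ r. Since 6 ∣ 12, it follows that 6 ∣ r.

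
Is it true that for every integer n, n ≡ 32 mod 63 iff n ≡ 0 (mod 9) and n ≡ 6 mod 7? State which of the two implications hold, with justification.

(⇒) fails and (⇐) fails.

(⟹) This fails: n = 32 gives 32 ≡ 32 (mod 63) but 32 ≡ 5 (mod 9), so the conjunction on the right does not hold.

(⟸) This fails: n = 27 satisfies both congruences on the right (27 ≡ 0 mod 9 and 27 ≡ 6 mod 7) yet 27 ≡ 27 (mod 63), not 32.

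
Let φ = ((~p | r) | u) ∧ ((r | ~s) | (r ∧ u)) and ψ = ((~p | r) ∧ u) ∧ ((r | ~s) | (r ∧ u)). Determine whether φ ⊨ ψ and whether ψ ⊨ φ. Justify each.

The forward direction fails; the converse holds.

(⟹) This fails. Under u = F, r = F, s = F, p = F, the left side is true but the right side is false.

(⟸) Assume the antecedent. If r is true, the consequent reduces to true regardless of the other variables. If r is false, the antecedent forces (u = T, r = F, s = F, p = F), and the consequent holds there. Either way the consequent holds.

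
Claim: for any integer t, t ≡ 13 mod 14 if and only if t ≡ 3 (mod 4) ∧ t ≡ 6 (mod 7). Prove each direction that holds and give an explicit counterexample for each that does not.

Only the converse holds.

[⇒] This fails: t = 13 gives 13 ≡ 13 (mod 14) but 13 ≡ 1 (mod 4), so the conjunction on the right does not hold.

[⇐] Conversely, if t ≡ 3 (mod 4) and t ≡ 6 (mod 7), then by the Chinese remainder theorem t ≡ 27 (mod 28). Since 27 ≡ 13 (mod 14) and 14 ∣ 28, we get t ≡ 13 (mod 14).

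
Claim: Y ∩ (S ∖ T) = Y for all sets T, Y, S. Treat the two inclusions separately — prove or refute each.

(⊇) This inclusion fails. Take T = ∅, Y = {1}, S = ∅; then 1 ∈ Y but 1 ∉ Y ∩ (S ∖ T).

(⊆) Let x ∈ Y ∩ (S ∖ T). Then x ∈ Y ∩ S and x ∉ T, from which x ∈ Y.

The sets are not equal: only the forward inclusion holds.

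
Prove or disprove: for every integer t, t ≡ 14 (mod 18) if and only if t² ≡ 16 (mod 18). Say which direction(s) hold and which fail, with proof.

Only the forward implication holds.

Forward direction. Suppose t ≡ 14 (mod 18). Write t = 18j + 14. Then (18j + 14)² = 324j² + 504j + 196 = 18(18j² + 28j + 10) + 16, so t² ≡ 16 (mod 18).

Converse. This fails: take t = 4. Then 4² = 16 ≡ 16 (mod 18), yet 4 ≡ 4 (mod 18), not 14.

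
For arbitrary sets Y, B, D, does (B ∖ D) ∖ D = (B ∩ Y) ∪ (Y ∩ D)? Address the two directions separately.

Both inclusions fail.

(⊆) This inclusion fails. Take Y = ∅, B = {1}, D = ∅; then 1 ∈ (B ∖ D) ∖ D but 1 ∉ (B ∩ Y) ∪ (Y ∩ D).

(⊇) This inclusion fails. Take Y = {1}, B = ∅, D = {1}; then 1 ∈ (B ∩ Y) ∪ (Y ∩ D) but 1 ∉ (B ∖ D) ∖ D.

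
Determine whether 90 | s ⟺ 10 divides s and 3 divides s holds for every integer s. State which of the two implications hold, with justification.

Only the forward direction holds.

Forward direction. If 90 ∣ s, write s = 90q. Since 90 = 9·10, s = 10·(9q), so 10 ∣ s; and since 90 = 30·3, s = 3·(30q), so 3 ∣ s.

Converse. This fails: take s = 30. Both 10 ∣ 30 and 3 ∣ 30, yet 30 is not a multiple of 90 (since 30 = 0·90 + 30), so 90 ∤ 30.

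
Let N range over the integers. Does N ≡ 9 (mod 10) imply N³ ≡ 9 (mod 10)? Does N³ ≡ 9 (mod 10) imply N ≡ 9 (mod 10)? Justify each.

Forward direction. Suppose N ≡ 9 (mod 10). Write N = 10j + 9. Then (10j + 9)³ = 1000j³ + 2700j² + 2430j + 729 = 10(100j³ + 270j² + 243j + 72) + 9, so N³ ≡ 9 (mod 10).

Converse. For the converse, argue contrapositively. If N ≢ 9 (mod 10), then N is congruent to one of 0, 1, 2, 3, 4, 5, 6, 7, 8 modulo 10, and these give N³ ≡ 0, 1, 8, 7, 4, 5, 6, 3, 2 respectively — never 9.

Both implications hold.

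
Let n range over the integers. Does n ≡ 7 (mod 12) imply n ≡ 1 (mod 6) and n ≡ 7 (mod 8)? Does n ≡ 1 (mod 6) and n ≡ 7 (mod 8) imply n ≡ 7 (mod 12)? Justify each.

Only the reverse direction holds.

Forward direction. This fails: n = 19 gives 19 ≡ 7 (mod 12) but 19 ≡ 3 (mod 8), so the conjunction on the right does not hold.

Converse. If n ≡ 1 (mod 6) and n ≡ 7 (mod 8), then by the Chinese remainder theorem n ≡ 7 (mod 24). Since 7 ≡ 7 (mod 12) and 12 ∣ 24, we get n ≡ 7 (mod 12).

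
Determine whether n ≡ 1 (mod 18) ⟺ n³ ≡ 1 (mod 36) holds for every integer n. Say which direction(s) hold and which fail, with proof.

Neither direction holds.

(⇒) This fails: take n = 19. Then 19 ≡ 1 (mod 18), but 19³ = 6859 ≡ 19 (mod 36), not 1.

(⇐) This fails: take n = 13. Then 13³ = 2197 ≡ 1 (mod 36), yet 13 ≡ 13 (mod 18), not 1.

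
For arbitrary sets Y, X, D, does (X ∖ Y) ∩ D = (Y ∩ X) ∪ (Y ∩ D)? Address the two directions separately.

(⊆) This inclusion fails. Take Y = ∅, X = {1}, D = {1}; then 1 ∈ (X ∖ Y) ∩ D but 1 ∉ (Y ∩ X) ∪ (Y ∩ D).

(⊇) This inclusion fails. Take Y = {1}, X = {1}, D = ∅; then 1 ∈ (Y ∩ X) ∪ (Y ∩ D) but 1 ∉ (X ∖ Y) ∩ D.

(⊆) fails and (⊇) fails.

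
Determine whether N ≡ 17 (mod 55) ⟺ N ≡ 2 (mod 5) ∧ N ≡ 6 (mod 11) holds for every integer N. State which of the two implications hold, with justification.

Both directions hold; the statement is true.

(⟹) Suppose N ≡ 17 (mod 55); write N = 55j + 17. Since 5 ∣ 55, reducing mod 5 gives N ≡ 17 ≡ 2 (mod 5); since 11 ∣ 55, reducing mod 11 gives N ≡ 17 ≡ 6 (mod 11).

(⟸) Conversely, if N ≡ 2 (mod 5) and N ≡ 6 (mod 11), then by the Chinese remainder theorem N ≡ 17 (mod 55). This is exactly N ≡ 17 (mod 55).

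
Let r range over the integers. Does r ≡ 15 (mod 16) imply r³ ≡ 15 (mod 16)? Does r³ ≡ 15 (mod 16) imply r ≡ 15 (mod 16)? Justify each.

Forward direction. Suppose r ≡ 15 (mod 16). Write r = 16j + 15. Then (16j + 15)³ = 4096j³ + 11520j² + 10800j + 3375 = 16(256j³ + 720j² + 675j + 210) + 15, so r³ ≡ 15 (mod 16).

Converse. Suppose r³ ≡ 15 (mod 16). The only residue r in {0, …, 15} with r³ ≡ 15 (mod 16) is r = 15, so r ≡ 15 (mod 16).

The biconditional holds.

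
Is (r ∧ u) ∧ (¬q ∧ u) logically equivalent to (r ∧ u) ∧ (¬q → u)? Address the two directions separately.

Converse. This fails. Under u = T, r = T, q = T, the left side is false but the right side is true.

Forward direction. Assume the antecedent. If u is true, the antecedent forces (u = T, r = T, q = F), and (r ∧ u) ∧ (¬q → u) holds there. If u is false, the antecedent cannot hold. Either way (r ∧ u) ∧ (¬q → u) holds.

(⇒) holds; (⇐) fails.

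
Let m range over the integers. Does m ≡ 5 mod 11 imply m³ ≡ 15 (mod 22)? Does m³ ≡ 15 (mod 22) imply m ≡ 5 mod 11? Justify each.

(→) This fails: take m = 16. Then 16 ≡ 5 (mod 11), but 16³ = 4096 ≡ 4 (mod 22), not 15.

(←) Conversely, the residues r modulo 22 with r³ ≡ 15 (mod 22) are exactly {5}, and each is ≡ 5 (mod 11).

Not equivalent: only (⇐) holds.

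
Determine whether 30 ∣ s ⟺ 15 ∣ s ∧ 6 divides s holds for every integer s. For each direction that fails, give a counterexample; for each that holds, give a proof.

Converse. Suppose 15 ∣ s and 6 ∣ s. Any common multiple of 15 and 6 is a multiple of their lcm; here lcm(15, 6) = 15·6/gcd(15, 6) = 90/3 = 30, so 30 ∣ s.

Forward direction. If 30 ∣ s, write s = 30q. Since 30 = 2·15, s = 15·(2q), so 15 ∣ s; and since 30 = 5·6, s = 6·(5q), so 6 ∣ s.

Both implications hold.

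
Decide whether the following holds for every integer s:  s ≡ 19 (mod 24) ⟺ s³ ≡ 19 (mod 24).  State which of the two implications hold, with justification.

(→) Suppose s ≡ 19 (mod 24). Write s = 24j + 19. Then (24j + 19)³ = 13824j³ + 32832j² + 25992j + 6859 = 24(576j³ + 1368j² + 1083j + 285) + 19, so s³ ≡ 19 (mod 24).

(←) Conversely, suppose s³ ≡ 19 (mod 24). The only residue r in {0, …, 23} with r³ ≡ 19 (mod 24) is r = 19, so s ≡ 19 (mod 24).

Equivalent; both directions hold.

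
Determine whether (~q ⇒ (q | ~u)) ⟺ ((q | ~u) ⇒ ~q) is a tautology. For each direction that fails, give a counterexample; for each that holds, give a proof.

Forward direction. This fails. Under q = T, u = F, the left side is true but the right side is false.

Converse. This fails. Under q = F, u = T, the left side is false but the right side is true.

Neither direction holds.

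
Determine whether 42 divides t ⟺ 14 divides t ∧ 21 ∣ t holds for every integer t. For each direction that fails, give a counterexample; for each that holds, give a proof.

Both directions hold.

(⇒) If 42 ∣ t, write t = 42q. Since 42 = 3·14, t = 14·(3q), so 14 ∣ t; and since 42 = 2·21, t = 21·(2q), so 21 ∣ t.

(⇐) Suppose 14 ∣ t and 21 ∣ t. Any common multiple of 14 and 21 is a multiple of their lcm; here lcm(14, 21) = 14·21/gcd(14, 21) = 294/7 = 42, so 42 ∣ t.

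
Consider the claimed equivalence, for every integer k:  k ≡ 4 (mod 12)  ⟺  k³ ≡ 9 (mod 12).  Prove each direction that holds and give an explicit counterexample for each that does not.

Forward direction. This fails: take k = 4. Then 4 ≡ 4 (mod 12), but 4³ = 64 ≡ 4 (mod 12), not 9.

Converse. This fails: take k = 9. Then 9³ = 729 ≡ 9 (mod 12), yet 9 ≡ 9 (mod 12), not 4.

(⇒) fails and (⇐) fails.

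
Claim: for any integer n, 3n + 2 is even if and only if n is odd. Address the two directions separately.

Neither implication holds.

(⟹) This fails: n = 0 gives 3n + 2 = 2, which is even, but 0 is even, not odd.

(⟸) This also fails: n = 5 is odd, but 3n + 2 = 17 is odd, not even.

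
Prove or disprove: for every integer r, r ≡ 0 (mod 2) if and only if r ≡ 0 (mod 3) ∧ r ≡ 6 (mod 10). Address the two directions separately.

The forward direction fails; the converse holds.

(⟹) This fails: r = 0 gives 0 ≡ 0 (mod 2) but 0 ≡ 0 (mod 10), so the conjunction on the right does not hold.

(⟸) Conversely, if r ≡ 0 (mod 3) and r ≡ 6 (mod 10), then by the Chinese remainder theorem r ≡ 6 (mod 30). Since 6 ≡ 0 (mod 2) and 2 ∣ 30, we get r ≡ 0 (mod 2).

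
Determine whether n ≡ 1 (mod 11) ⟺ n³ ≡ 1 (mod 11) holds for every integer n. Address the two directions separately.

Both implications hold.

(←) Suppose n³ ≡ 1 (mod 11). The only residue r in {0, …, 10} with r³ ≡ 1 (mod 11) is r = 1, so n ≡ 1 (mod 11).

(→) Suppose n ≡ 1 (mod 11). Write n = 11j + 1. Then (11j + 1)³ = 1331j³ + 363j² + 33j + 1 = 11(121j³ + 33j² + 3j) + 1, so n³ ≡ 1 (mod 11).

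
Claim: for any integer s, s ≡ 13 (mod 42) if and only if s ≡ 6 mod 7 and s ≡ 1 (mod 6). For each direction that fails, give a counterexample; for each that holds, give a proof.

Both implications hold.

(→) Suppose s ≡ 13 (mod 42); write s = 42j + 13. Since 7 ∣ 42, reducing mod 7 gives s ≡ 13 ≡ 6 (mod 7); since 6 ∣ 42, reducing mod 6 gives s ≡ 13 ≡ 1 (mod 6).

(←) Conversely, if s ≡ 6 (mod 7) and s ≡ 1 (mod 6), then by the Chinese remainder theorem s ≡ 13 (mod 42). This is exactly s ≡ 13 (mod 42).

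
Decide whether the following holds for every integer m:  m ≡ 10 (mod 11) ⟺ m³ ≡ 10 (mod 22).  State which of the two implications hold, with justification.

Only the reverse direction holds.

[⇒] This fails: take m = 21. Then 21 ≡ 10 (mod 11), but 21³ = 9261 ≡ 21 (mod 22), not 10.

[⇐] Conversely, the residues r modulo 22 with r³ ≡ 10 (mod 22) are exactly {10}, and each is ≡ 10 (mod 11).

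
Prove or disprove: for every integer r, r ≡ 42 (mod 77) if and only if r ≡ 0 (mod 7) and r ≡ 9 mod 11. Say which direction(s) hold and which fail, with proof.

Both directions hold; the statement is true.

(→) Suppose r ≡ 42 (mod 77); write r = 77j + 42. Since 7 ∣ 77, reducing mod 7 gives r ≡ 42 ≡ 0 (mod 7); since 11 ∣ 77, reducing mod 11 gives r ≡ 42 ≡ 9 (mod 11).

(←) Conversely, if r ≡ 0 (mod 7) and r ≡ 9 (mod 11), then by the Chinese remainder theorem r ≡ 42 (mod 77). This is exactly r ≡ 42 (mod 77).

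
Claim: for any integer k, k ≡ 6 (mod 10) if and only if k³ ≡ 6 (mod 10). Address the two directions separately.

Equivalent; both directions hold.

[⇐] Suppose k³ ≡ 6 (mod 10). The only residue r in {0, …, 9} with r³ ≡ 6 (mod 10) is r = 6, so k ≡ 6 (mod 10).

[⇒] Suppose k ≡ 6 (mod 10). Write k = 10j + 6. Then (10j + 6)³ = 1000j³ + 1800j² + 1080j + 216 = 10(100j³ + 180j² + 108j + 21) + 6, so k³ ≡ 6 (mod 10).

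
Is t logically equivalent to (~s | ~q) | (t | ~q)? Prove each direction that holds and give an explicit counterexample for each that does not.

Only the forward implication holds.

(⟹) Assume the antecedent. If s is true, the antecedent forces (s = T, t = T, q = F) or (s = T, t = T, q = T), and (~s | ~q) | (t | ~q) holds there. If s is false, (~s | ~q) | (t | ~q) reduces to true regardless of the other variables. Either way (~s | ~q) | (t | ~q) holds.

(⟸) This fails. Under s = F, t = F, q = F, the left side is false but the right side is true.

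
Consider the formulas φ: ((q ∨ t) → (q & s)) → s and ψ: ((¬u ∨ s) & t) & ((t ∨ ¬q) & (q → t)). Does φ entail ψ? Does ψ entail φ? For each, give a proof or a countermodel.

(→) This fails. Under q = T, u = F, s = F, t = F, the left side is true but the right side is false.

(←) Assume the antecedent. If s is true, ((q ∨ t) → (q & s)) → s reduces to true regardless of the other variables. If s is false, the antecedent forces (q = F, u = F, s = F, t = T) or (q = T, u = F, s = F, t = T), and ((q ∨ t) → (q & s)) → s holds there. Either way ((q ∨ t) → (q & s)) → s holds.

Only the reverse direction holds.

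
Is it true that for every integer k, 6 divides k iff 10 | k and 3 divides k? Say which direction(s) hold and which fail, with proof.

Not equivalent: only (⇐) holds.

[⇒] This fails: take k = 6. Certainly 6 ∣ 6, but 10 ∤ 6.

[⇐] Suppose 10 ∣ k and 3 ∣ k. Any common multiple of 10 and 3 is a multiple of their lcm; here gcd(10, 3) = 1, so lcm(10, 3) = 10·3 = 30, so 30 ∣ k. Since 6 ∣ 30, it follows that 6 ∣ k.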